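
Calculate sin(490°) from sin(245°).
sin(490°) = 2 sin 245° cos 245° = 0.766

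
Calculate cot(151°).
cot(151°) = -1.804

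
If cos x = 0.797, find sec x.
sec x = 1/cos x = 1.255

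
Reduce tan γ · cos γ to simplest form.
tan γ · cos γ = sin γ (using Quotient identity)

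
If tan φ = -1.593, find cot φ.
cot φ = 1/tan φ = -0.6277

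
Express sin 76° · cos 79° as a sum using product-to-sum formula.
sin 76° cos 79° = (1/2)[sin(76°+79°) + sin(76°-79°)]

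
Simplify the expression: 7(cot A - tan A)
7(cot A - tan A) = 7(2 cot(2A)) (using Double angle)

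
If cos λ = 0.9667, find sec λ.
sec λ = 1/cos λ = 1.034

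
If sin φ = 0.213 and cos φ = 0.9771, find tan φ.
tan φ = sin φ / cos φ = 0.218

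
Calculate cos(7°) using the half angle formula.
cos(7°) = √((1 + cos 14°)/2) = 0.9925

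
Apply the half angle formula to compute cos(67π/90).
cos(67π/90) = -√((1 + cos 67π/45)/2) = -0.6947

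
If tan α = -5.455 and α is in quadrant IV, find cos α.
cos α = 0.1803 (using tan²α + 1 = sec²α)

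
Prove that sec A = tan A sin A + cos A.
RHS = sin²A/cos A + cos A = (sin²A + cos²A)/cos A = 1/cos A = sec A = LHS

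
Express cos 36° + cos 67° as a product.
cos 36° + cos 67° = 2 cos(51.5°) cos(-15.5°)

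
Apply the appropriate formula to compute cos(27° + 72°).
cos(27° + 72°) = cos 27° cos 72° - sin 27° sin 72° = -0.1564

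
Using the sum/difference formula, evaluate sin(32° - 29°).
sin(32° - 29°) = sin 32° cos 29° - cos 32° sin 29° = 0.05234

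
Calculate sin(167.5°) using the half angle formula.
sin(167.5°) = √((1 - cos 335°)/2) = 0.2164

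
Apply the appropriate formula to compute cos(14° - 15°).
cos(14° - 15°) = cos 14° cos 15° + sin 14° sin 15° = 0.9998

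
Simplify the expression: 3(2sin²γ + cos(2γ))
3(2sin²γ + cos(2γ)) = 3 (using Double angle)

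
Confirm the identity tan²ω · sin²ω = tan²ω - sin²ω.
RHS = sin²ω/cos²ω - sin²ω = sin²ω(1/cos²ω - 1) = sin²ω · (1 - cos²ω)/cos²ω = sin²ω · sin²ω/cos²ω = sin²ω · tan²ω = LHS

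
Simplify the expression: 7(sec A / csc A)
7(sec A / csc A) = 7(tan A) (using Reciprocal identities)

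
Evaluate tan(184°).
tan(184°) = 0.06993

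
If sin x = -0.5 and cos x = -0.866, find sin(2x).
sin(2x) = 2 sin x cos x = 0.866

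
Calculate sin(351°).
sin(351°) = -0.1564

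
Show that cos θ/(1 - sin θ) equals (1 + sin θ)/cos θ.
RHS = (1 + sin θ)(1 - sin θ) / (cos θ(1 - sin θ)) = (1 - sin²θ) / (cos θ(1 - sin θ)) = cos²θ / (cos θ(1 - sin θ)) = cos θ/(1 - sin θ) = LHS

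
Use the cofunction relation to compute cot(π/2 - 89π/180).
cot(π/2 - 89π/180) = tan(89π/180) = 57.29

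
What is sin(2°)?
sin(2°) = 0.0349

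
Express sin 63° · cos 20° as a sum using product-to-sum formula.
sin 63° cos 20° = (1/2)[sin(63°+20°) + sin(63°-20°)]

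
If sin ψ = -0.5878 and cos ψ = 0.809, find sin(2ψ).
sin(2ψ) = 2 sin ψ cos ψ = -0.9511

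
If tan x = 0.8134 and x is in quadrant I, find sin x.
sin x = 0.631 (using tan²x + 1 = sec²x)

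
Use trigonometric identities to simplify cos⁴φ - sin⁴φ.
cos⁴φ - sin⁴φ = cos(2φ) (using Factoring + double angle)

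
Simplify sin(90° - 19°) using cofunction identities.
sin(90° - 19°) = cos(19°)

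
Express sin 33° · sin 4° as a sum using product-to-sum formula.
sin 33° sin 4° = (1/2)[cos(33°-4°) - cos(33°+4°)]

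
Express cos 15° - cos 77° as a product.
cos 15° - cos 77° = -2 sin(46°) sin(-31°)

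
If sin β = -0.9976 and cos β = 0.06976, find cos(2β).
cos(2β) = cos²β - sin²β = -0.9903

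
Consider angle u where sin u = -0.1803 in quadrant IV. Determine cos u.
cos u = √(1 - sin²u) = 0.9836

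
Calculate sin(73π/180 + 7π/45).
sin(73π/180 + 7π/45) = sin 73π/180 cos 7π/45 + cos 73π/180 sin 7π/45 = 0.9816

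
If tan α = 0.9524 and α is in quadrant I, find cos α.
cos α = 0.7241 (using tan²α + 1 = sec²α)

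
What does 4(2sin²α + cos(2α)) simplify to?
4(2sin²α + cos(2α)) = 4 (using Double angle)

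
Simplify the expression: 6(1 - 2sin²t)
6(1 - 2sin²t) = 6(cos(2t)) (using Double angle)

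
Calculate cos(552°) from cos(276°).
cos(552°) = cos²276° - sin²276° = -0.9781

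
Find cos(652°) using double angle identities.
cos(652°) = cos²326° - sin²326° = 0.3746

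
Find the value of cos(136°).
cos(136°) = -0.7193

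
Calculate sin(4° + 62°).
sin(4° + 62°) = sin 4° cos 62° + cos 4° sin 62° = 0.9135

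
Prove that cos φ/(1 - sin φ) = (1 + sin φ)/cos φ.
RHS = (1 + sin φ)(1 - sin φ) / (cos φ(1 - sin φ)) = (1 - sin²φ) / (cos φ(1 - sin φ)) = cos²φ / (cos φ(1 - sin φ)) = cos φ/(1 - sin φ) = LHS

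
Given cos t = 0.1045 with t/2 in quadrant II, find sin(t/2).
sin(t/2) = ±√((1 - cos t)/2); positive since t/2 ∈ QII, so sin(t/2) = 0.6691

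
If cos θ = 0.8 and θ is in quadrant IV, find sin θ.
sin θ = -0.6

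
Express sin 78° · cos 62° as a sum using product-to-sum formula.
sin 78° cos 62° = (1/2)[sin(78°+62°) + sin(78°-62°)]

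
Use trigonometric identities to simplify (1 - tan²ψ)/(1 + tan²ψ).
(1 - tan²ψ)/(1 + tan²ψ) = cos(2ψ) (using Double angle)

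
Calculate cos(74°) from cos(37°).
cos(74°) = cos²37° - sin²37° = 0.2756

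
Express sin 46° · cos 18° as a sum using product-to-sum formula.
sin 46° cos 18° = (1/2)[sin(46°+18°) + sin(46°-18°)]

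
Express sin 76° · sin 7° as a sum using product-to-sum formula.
sin 76° sin 7° = (1/2)[cos(76°-7°) - cos(76°+7°)]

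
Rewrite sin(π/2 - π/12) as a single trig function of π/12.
sin(π/2 - π/12) = cos(π/12)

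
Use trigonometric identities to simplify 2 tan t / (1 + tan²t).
2 tan t / (1 + tan²t) = sin(2t) (using Double angle)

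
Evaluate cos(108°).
cos(108°) = -0.309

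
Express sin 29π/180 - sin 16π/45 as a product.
sin 29π/180 - sin 16π/45 = 2 cos(31π/120) sin(-7π/72)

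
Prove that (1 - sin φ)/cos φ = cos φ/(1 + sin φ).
LHS = (1 - sin φ)(1 + sin φ) / (cos φ(1 + sin φ)) = (1 - sin²φ) / (cos φ(1 + sin φ)) = cos²φ / (cos φ(1 + sin φ)) = cos φ/(1 + sin φ) = RHS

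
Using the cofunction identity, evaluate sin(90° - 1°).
sin(90° - 1°) = cos(1°) = 0.9998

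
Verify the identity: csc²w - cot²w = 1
LHS = 1/sin²w - cos²w/sin²w = (1 - cos²w)/sin²w = sin²w/sin²w = 1 = RHS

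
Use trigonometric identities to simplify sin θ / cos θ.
sin θ / cos θ = tan θ (using Quotient identity)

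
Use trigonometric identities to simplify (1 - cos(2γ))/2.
(1 - cos(2γ))/2 = sin²γ (using Power reduction)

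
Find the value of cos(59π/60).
cos(59π/60) = -0.9986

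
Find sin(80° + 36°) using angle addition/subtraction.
sin(80° + 36°) = sin 80° cos 36° + cos 80° sin 36° = 0.8988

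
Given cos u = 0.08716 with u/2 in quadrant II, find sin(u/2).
sin(u/2) = ±√((1 - cos u)/2); positive since u/2 ∈ QII, so sin(u/2) = 0.6756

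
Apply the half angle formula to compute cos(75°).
cos(75°) = √((1 + cos 150°)/2) = (√6-√2)/4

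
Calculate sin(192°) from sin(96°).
sin(192°) = 2 sin 96° cos 96° = -0.2079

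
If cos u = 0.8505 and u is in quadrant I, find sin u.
sin u = 0.526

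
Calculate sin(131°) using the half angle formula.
sin(131°) = √((1 - cos 262°)/2) = 0.7547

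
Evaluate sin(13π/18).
sin(13π/18) = 0.766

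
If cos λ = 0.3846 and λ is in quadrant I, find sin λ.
sin λ = 0.9231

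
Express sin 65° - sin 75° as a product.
sin 65° - sin 75° = 2 cos(70°) sin(-5°)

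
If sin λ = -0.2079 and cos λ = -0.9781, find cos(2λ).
cos(2λ) = cos²λ - sin²λ = 0.9135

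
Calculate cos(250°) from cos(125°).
cos(250°) = 2cos²125° - 1 = -0.342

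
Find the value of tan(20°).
tan(20°) = 0.364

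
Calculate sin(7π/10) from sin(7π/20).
sin(7π/10) = 2 sin 7π/20 cos 7π/20 = 0.809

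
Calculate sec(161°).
sec(161°) = -1.058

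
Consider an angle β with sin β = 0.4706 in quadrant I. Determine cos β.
cos β = √(1 - sin²β) = 0.8823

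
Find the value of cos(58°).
cos(58°) = 0.5299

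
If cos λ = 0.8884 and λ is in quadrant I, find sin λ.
sin λ = 0.4591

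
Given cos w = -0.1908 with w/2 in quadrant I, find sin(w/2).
sin(w/2) = ±√((1 - cos w)/2); positive since w/2 ∈ QI, so sin(w/2) = 0.7716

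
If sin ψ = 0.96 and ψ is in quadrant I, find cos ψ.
cos ψ = 0.28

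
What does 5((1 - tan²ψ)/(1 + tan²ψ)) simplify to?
5((1 - tan²ψ)/(1 + tan²ψ)) = 5(cos(2ψ)) (using Double angle)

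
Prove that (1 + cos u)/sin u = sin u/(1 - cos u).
RHS = sin u(1 + cos u) / ((1 - cos u)(1 + cos u)) = sin u(1 + cos u) / (1 - cos²u) = sin u(1 + cos u) / sin²u = (1 + cos u)/sin u = LHS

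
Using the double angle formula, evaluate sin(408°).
sin(408°) = 2 sin 204° cos 204° = 0.7431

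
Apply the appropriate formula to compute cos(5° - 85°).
cos(5° - 85°) = cos 5° cos 85° + sin 5° sin 85° = 0.1736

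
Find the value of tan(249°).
tan(249°) = 2.605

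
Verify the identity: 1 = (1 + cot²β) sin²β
RHS = csc²β · sin²β = (1/sin²β) · sin²β = 1 = LHS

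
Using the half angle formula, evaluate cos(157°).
cos(157°) = -√((1 + cos 314°)/2) = -0.9205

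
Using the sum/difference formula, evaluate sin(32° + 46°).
sin(32° + 46°) = sin 32° cos 46° + cos 32° sin 46° = 0.9781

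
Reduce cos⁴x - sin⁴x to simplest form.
cos⁴x - sin⁴x = cos(2x) (using Factoring + double angle)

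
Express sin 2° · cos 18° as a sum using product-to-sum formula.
sin 2° cos 18° = (1/2)[sin(2°+18°) + sin(2°-18°)]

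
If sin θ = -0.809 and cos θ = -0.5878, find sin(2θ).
sin(2θ) = 2 sin θ cos θ = 0.9511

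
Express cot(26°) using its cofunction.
cot(26°) = tan(90° - 26°) = tan(64°)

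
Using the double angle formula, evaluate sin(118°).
sin(118°) = 2 sin 59° cos 59° = 0.8829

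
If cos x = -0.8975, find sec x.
sec x = 1/cos x = -1.114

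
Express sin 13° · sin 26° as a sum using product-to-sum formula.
sin 13° sin 26° = (1/2)[cos(13°-26°) - cos(13°+26°)]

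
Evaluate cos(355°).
cos(355°) = 0.9962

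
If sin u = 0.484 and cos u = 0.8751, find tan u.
tan u = sin u / cos u = 0.5531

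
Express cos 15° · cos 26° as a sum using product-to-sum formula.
cos 15° cos 26° = (1/2)[cos(15°-26°) + cos(15°+26°)]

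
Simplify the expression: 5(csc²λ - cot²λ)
5(csc²λ - cot²λ) = 5 (using Pythagorean identity)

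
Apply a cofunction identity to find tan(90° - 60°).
tan(90° - 60°) = cot(60°) = √3/3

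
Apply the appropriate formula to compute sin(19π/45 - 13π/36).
sin(19π/45 - 13π/36) = sin 19π/45 cos 13π/36 - cos 19π/45 sin 13π/36 = 0.1908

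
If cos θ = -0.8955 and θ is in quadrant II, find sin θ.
sin θ = 0.4451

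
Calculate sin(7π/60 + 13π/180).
sin(7π/60 + 13π/180) = sin 7π/60 cos 13π/180 + cos 7π/60 sin 13π/180 = 0.5592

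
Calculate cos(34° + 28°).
cos(34° + 28°) = cos 34° cos 28° - sin 34° sin 28° = 0.4695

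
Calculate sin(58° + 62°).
sin(58° + 62°) = sin 58° cos 62° + cos 58° sin 62° = √3/2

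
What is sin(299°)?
sin(299°) = -0.8746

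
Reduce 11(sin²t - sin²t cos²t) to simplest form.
11(sin²t - sin²t cos²t) = 11(sin⁴t) (using Factoring)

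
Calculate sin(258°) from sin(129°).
sin(258°) = 2 sin 129° cos 129° = -0.9781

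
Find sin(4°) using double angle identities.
sin(4°) = 2 sin 2° cos 2° = 0.06976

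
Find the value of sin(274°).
sin(274°) = -0.9976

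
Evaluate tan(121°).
tan(121°) = -1.664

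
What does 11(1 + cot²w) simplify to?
11(1 + cot²w) = 11(csc²w) (using Pythagorean identity)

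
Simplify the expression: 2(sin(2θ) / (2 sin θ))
2(sin(2θ) / (2 sin θ)) = 2(cos θ) (using Double angle)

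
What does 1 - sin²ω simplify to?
1 - sin²ω = cos²ω (using Pythagorean identity)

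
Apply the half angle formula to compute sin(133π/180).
sin(133π/180) = √((1 - cos 133π/90)/2) = 0.7314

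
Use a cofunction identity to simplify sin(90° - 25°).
sin(90° - 25°) = cos(25°)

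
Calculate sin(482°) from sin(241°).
sin(482°) = 2 sin 241° cos 241° = 0.848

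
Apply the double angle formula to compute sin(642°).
sin(642°) = 2 sin 321° cos 321° = -0.9781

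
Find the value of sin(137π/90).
sin(137π/90) = -0.9976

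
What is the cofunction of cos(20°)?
cos(20°) = sin(90° - 20°) = sin(70°)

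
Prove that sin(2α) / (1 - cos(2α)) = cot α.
LHS = 2 sin α cos α / (2sin²α) = cos α/sin α = cot α = RHS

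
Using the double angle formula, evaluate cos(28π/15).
cos(28π/15) = cos²14π/15 - sin²14π/15 = 0.9135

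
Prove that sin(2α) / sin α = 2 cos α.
LHS = 2 sin α cos α / sin α = 2 cos α = RHS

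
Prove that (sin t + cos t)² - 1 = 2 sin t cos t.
LHS = sin²t + 2 sin t cos t + cos²t - 1 = (sin²t + cos²t) + 2 sin t cos t - 1 = 1 + 2 sin t cos t - 1 = 2 sin t cos t = RHS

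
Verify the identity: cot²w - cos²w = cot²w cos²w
LHS = cos²w/sin²w - cos²w = cos²w(1/sin²w - 1) = cos²w · (1 - sin²w)/sin²w = cos²w · cos²w/sin²w = cos²w · cot²w = RHS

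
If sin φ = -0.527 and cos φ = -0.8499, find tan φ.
tan φ = sin φ / cos φ = 0.6201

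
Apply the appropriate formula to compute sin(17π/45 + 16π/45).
sin(17π/45 + 16π/45) = sin 17π/45 cos 16π/45 + cos 17π/45 sin 16π/45 = 0.7431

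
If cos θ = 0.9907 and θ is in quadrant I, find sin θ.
sin θ = 0.1361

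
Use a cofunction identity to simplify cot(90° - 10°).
cot(90° - 10°) = tan(10°)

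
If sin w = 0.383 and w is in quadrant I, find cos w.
cos w = 0.9237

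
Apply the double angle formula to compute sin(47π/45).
sin(47π/45) = 2 sin 47π/90 cos 47π/90 = -0.1392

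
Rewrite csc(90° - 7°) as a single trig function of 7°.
csc(90° - 7°) = sec(7°)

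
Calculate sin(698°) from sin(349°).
sin(698°) = 2 sin 349° cos 349° = -0.3746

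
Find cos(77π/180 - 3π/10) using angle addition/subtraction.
cos(77π/180 - 3π/10) = cos 77π/180 cos 3π/10 + sin 77π/180 sin 3π/10 = 0.9205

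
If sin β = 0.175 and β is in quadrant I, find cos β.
cos β = 0.9846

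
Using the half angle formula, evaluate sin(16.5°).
sin(16.5°) = √((1 - cos 33°)/2) = 0.284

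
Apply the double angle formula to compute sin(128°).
sin(128°) = 2 sin 64° cos 64° = 0.788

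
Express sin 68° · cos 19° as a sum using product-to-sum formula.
sin 68° cos 19° = (1/2)[sin(68°+19°) + sin(68°-19°)]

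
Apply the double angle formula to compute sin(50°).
sin(50°) = 2 sin 25° cos 25° = 0.766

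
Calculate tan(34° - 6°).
tan(34° - 6°) = (tan 34° - tan 6°)/(1 + tan 34° tan 6°) = 0.5317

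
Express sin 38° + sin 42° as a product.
sin 38° + sin 42° = 2 sin(40°) cos(-2°)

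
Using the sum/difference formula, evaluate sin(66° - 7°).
sin(66° - 7°) = sin 66° cos 7° - cos 66° sin 7° = 0.8572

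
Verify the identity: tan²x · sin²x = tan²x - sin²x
RHS = sin²x/cos²x - sin²x = sin²x(1/cos²x - 1) = sin²x · (1 - cos²x)/cos²x = sin²x · sin²x/cos²x = sin²x · tan²x = LHS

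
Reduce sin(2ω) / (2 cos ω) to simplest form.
sin(2ω) / (2 cos ω) = sin ω (using Double angle)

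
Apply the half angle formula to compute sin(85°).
sin(85°) = √((1 - cos 170°)/2) = 0.9962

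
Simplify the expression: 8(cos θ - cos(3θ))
8(cos θ - cos(3θ)) = 8(2 sin(2θ) sin θ) (using Sum-to-product)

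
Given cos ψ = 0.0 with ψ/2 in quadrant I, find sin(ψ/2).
sin(ψ/2) = ±√((1 - cos ψ)/2); positive since ψ/2 ∈ QI, so sin(ψ/2) = √2/2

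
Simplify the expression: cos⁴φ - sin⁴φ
cos⁴φ - sin⁴φ = cos(2φ) (using Factoring + double angle)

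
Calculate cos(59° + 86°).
cos(59° + 86°) = cos 59° cos 86° - sin 59° sin 86° = -0.8192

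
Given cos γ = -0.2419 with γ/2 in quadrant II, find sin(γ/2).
sin(γ/2) = ±√((1 - cos γ)/2); positive since γ/2 ∈ QII, so sin(γ/2) = 0.788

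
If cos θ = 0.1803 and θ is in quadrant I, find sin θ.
sin θ = 0.9836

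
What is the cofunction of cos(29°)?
cos(29°) = sin(90° - 29°) = sin(61°)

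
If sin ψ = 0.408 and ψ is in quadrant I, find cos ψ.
cos ψ = 0.913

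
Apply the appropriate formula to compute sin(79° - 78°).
sin(79° - 78°) = sin 79° cos 78° - cos 79° sin 78° = 0.01745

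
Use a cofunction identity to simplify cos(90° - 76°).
cos(90° - 76°) = sin(76°)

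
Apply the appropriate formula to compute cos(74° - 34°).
cos(74° - 34°) = cos 74° cos 34° + sin 74° sin 34° = 0.766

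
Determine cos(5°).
cos(5°) = 0.9962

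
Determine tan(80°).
tan(80°) = 5.671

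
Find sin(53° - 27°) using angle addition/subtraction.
sin(53° - 27°) = sin 53° cos 27° - cos 53° sin 27° = 0.4384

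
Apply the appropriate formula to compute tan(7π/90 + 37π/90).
tan(7π/90 + 37π/90) = (tan 7π/90 + tan 37π/90)/(1 - tan 7π/90 tan 37π/90) = 28.64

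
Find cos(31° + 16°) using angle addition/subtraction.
cos(31° + 16°) = cos 31° cos 16° - sin 31° sin 16° = 0.682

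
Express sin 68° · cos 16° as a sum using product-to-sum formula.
sin 68° cos 16° = (1/2)[sin(68°+16°) + sin(68°-16°)]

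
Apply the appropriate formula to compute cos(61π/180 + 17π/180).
cos(61π/180 + 17π/180) = cos 61π/180 cos 17π/180 - sin 61π/180 sin 17π/180 = 0.2079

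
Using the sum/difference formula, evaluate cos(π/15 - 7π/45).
cos(π/15 - 7π/45) = cos π/15 cos 7π/45 + sin π/15 sin 7π/45 = 0.9613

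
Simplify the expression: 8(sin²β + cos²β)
8(sin²β + cos²β) = 8 (using Pythagorean identity)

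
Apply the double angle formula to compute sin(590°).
sin(590°) = 2 sin 295° cos 295° = -0.766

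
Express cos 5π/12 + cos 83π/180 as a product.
cos 5π/12 + cos 83π/180 = 2 cos(79π/180) cos(-π/45)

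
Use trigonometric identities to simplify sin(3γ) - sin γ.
sin(3γ) - sin γ = 2 cos(2γ) sin γ (using Sum-to-product)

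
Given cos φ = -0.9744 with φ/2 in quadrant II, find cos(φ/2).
cos(φ/2) = ±√((1 + cos φ)/2); negative since φ/2 ∈ QII, so cos(φ/2) = -0.1131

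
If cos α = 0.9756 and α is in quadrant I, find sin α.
sin α = 0.2196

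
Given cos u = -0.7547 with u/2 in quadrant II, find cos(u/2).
cos(u/2) = ±√((1 + cos u)/2); negative since u/2 ∈ QII, so cos(u/2) = -0.3502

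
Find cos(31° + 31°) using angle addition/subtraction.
cos(31° + 31°) = cos 31° cos 31° - sin 31° sin 31° = 0.4695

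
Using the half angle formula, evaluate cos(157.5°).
cos(157.5°) = -√((1 + cos 315°)/2) = -0.9239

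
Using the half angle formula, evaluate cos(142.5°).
cos(142.5°) = -√((1 + cos 285°)/2) = -0.7934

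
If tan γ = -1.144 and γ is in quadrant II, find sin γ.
sin γ = 0.7529 (using tan²γ + 1 = sec²γ)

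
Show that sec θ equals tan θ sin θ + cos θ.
RHS = sin²θ/cos θ + cos θ = (sin²θ + cos²θ)/cos θ = 1/cos θ = sec θ = LHS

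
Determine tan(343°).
tan(343°) = -0.3057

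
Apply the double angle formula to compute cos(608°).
cos(608°) = cos²304° - sin²304° = -0.3746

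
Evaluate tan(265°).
tan(265°) = 11.43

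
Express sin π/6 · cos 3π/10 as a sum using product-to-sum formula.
sin π/6 cos 3π/10 = (1/2)[sin(π/6+3π/10) + sin(π/6-3π/10)]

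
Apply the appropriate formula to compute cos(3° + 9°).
cos(3° + 9°) = cos 3° cos 9° - sin 3° sin 9° = 0.9781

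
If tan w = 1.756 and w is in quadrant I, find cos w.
cos w = 0.4949 (using tan²w + 1 = sec²w)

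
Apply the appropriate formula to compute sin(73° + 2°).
sin(73° + 2°) = sin 73° cos 2° + cos 73° sin 2° = (√6+√2)/4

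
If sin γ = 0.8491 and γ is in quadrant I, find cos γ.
cos γ = 0.5282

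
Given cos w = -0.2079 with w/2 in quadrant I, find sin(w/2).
sin(w/2) = ±√((1 - cos w)/2); positive since w/2 ∈ QI, so sin(w/2) = 0.7771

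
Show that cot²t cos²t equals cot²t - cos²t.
RHS = cos²t/sin²t - cos²t = cos²t(1/sin²t - 1) = cos²t · (1 - sin²t)/sin²t = cos²t · cos²t/sin²t = cos²t · cot²t = LHS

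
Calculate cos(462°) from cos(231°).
cos(462°) = cos²231° - sin²231° = -0.2079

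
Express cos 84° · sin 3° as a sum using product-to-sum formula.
cos 84° sin 3° = (1/2)[sin(84°+3°) - sin(84°-3°)]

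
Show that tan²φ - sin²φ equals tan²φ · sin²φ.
LHS = sin²φ/cos²φ - sin²φ = sin²φ(1/cos²φ - 1) = sin²φ · (1 - cos²φ)/cos²φ = sin²φ · sin²φ/cos²φ = sin²φ · tan²φ = RHS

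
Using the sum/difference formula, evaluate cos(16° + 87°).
cos(16° + 87°) = cos 16° cos 87° - sin 16° sin 87° = -0.225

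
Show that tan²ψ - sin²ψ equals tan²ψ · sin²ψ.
LHS = sin²ψ/cos²ψ - sin²ψ = sin²ψ(1/cos²ψ - 1) = sin²ψ · (1 - cos²ψ)/cos²ψ = sin²ψ · sin²ψ/cos²ψ = sin²ψ · tan²ψ = RHS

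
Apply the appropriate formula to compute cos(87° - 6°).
cos(87° - 6°) = cos 87° cos 6° + sin 87° sin 6° = 0.1564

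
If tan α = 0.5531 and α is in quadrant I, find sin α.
sin α = 0.484 (using tan²α + 1 = sec²α)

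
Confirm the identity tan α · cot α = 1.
LHS = (sin α/cos α) · (cos α/sin α) = 1 = RHS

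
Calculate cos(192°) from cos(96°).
cos(192°) = cos²96° - sin²96° = -0.9781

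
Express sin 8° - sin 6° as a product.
sin 8° - sin 6° = 2 cos(7°) sin(1°)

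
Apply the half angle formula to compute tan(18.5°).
tan(18.5°) = sin 37° / (1 + cos 37°) = 0.3346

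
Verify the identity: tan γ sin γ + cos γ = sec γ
LHS = sin²γ/cos γ + cos γ = (sin²γ + cos²γ)/cos γ = 1/cos γ = sec γ = RHS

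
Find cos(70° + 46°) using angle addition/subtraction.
cos(70° + 46°) = cos 70° cos 46° - sin 70° sin 46° = -0.4384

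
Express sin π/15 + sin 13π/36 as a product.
sin π/15 + sin 13π/36 = 2 sin(77π/360) cos(-53π/360)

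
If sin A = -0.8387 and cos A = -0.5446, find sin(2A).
sin(2A) = 2 sin A cos A = 0.9135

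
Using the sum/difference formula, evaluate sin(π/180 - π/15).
sin(π/180 - π/15) = sin π/180 cos π/15 - cos π/180 sin π/15 = -0.1908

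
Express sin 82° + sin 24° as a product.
sin 82° + sin 24° = 2 sin(53°) cos(29°)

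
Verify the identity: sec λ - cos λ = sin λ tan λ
LHS = 1/cos λ - cos λ = (1 - cos²λ)/cos λ = sin²λ/cos λ = sin λ · (sin λ/cos λ) = sin λ tan λ = RHS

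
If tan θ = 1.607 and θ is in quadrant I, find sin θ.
sin θ = 0.849 (using tan²θ + 1 = sec²θ)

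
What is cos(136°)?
cos(136°) = -0.7193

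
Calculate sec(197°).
sec(197°) = -1.046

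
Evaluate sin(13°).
sin(13°) = 0.225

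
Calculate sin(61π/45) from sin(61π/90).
sin(61π/45) = 2 sin 61π/90 cos 61π/90 = -0.8988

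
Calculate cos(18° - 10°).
cos(18° - 10°) = cos 18° cos 10° + sin 18° sin 10° = 0.9903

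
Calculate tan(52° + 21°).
tan(52° + 21°) = (tan 52° + tan 21°)/(1 - tan 52° tan 21°) = 3.271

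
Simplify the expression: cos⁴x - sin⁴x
cos⁴x - sin⁴x = cos(2x) (using Factoring + double angle)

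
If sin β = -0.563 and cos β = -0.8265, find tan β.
tan β = sin β / cos β = 0.6812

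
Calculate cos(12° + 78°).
cos(12° + 78°) = cos 12° cos 78° - sin 12° sin 78° = 0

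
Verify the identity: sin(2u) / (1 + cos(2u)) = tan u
LHS = 2 sin u cos u / (2cos²u) = sin u/cos u = tan u = RHS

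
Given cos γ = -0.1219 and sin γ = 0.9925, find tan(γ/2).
tan(γ/2) = sin γ / (1 + cos γ) = 1.13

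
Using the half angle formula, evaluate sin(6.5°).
sin(6.5°) = √((1 - cos 13°)/2) = 0.1132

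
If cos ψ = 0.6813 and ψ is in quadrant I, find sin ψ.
sin ψ = 0.732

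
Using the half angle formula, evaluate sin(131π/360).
sin(131π/360) = √((1 - cos 131π/180)/2) = 0.91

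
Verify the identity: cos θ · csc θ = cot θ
LHS = cos θ · (1/sin θ) = cos θ/sin θ = cot θ = RHS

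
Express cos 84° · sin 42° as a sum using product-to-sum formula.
cos 84° sin 42° = (1/2)[sin(84°+42°) - sin(84°-42°)]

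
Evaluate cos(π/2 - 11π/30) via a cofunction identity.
cos(π/2 - 11π/30) = sin(11π/30) = 0.9135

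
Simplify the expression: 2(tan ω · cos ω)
2(tan ω · cos ω) = 2(sin ω) (using Quotient identity)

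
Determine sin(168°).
sin(168°) = 0.2079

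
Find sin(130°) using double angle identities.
sin(130°) = 2 sin 65° cos 65° = 0.766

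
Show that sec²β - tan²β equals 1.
LHS = 1/cos²β - sin²β/cos²β = (1 - sin²β)/cos²β = cos²β/cos²β = 1 = RHS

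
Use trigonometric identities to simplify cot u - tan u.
cot u - tan u = 2 cot(2u) (using Double angle)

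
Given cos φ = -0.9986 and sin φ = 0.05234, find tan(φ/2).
tan(φ/2) = sin φ / (1 + cos φ) = 37.39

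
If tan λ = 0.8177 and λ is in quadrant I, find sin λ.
sin λ = 0.633 (using tan²λ + 1 = sec²λ)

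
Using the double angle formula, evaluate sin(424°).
sin(424°) = 2 sin 212° cos 212° = 0.8988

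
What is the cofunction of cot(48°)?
cot(48°) = tan(90° - 48°) = tan(42°)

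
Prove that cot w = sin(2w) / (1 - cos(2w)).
RHS = 2 sin w cos w / (2sin²w) = cos w/sin w = cot w = LHS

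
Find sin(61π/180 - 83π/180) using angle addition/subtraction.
sin(61π/180 - 83π/180) = sin 61π/180 cos 83π/180 - cos 61π/180 sin 83π/180 = -0.3746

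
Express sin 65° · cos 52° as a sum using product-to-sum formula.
sin 65° cos 52° = (1/2)[sin(65°+52°) + sin(65°-52°)]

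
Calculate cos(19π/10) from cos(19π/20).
cos(19π/10) = cos²19π/20 - sin²19π/20 = 0.9511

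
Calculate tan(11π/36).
tan(11π/36) = 1.428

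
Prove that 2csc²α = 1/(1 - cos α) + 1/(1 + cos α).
RHS = [(1 + cos α) + (1 - cos α)] / [(1 - cos α)(1 + cos α)] = 2/(1 - cos²α) = 2/sin²α = 2csc²α = LHS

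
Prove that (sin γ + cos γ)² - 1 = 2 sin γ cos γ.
LHS = sin²γ + 2 sin γ cos γ + cos²γ - 1 = (sin²γ + cos²γ) + 2 sin γ cos γ - 1 = 1 + 2 sin γ cos γ - 1 = 2 sin γ cos γ = RHS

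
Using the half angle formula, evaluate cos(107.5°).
cos(107.5°) = -√((1 + cos 215°)/2) = -0.3007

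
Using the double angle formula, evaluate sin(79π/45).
sin(79π/45) = 2 sin 79π/90 cos 79π/90 = -0.6947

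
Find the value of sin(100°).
sin(100°) = 0.9848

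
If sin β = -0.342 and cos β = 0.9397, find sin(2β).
sin(2β) = 2 sin β cos β = -0.6428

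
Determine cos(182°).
cos(182°) = -0.9994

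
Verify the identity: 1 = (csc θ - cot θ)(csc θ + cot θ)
RHS = csc²θ - cot²θ = (1 + cot²θ) - cot²θ = 1 = LHS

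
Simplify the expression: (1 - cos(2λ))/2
(1 - cos(2λ))/2 = sin²λ (using Power reduction)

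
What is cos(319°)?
cos(319°) = 0.7547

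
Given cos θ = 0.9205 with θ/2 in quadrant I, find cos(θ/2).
cos(θ/2) = ±√((1 + cos θ)/2); positive since θ/2 ∈ QI, so cos(θ/2) = 0.9799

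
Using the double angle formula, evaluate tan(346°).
tan(346°) = 2 tan 173° / (1 - tan²173°) = -0.2493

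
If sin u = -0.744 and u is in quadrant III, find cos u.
cos u = -0.6682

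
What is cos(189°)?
cos(189°) = -0.9877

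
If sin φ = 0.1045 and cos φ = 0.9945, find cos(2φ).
cos(2φ) = cos²φ - sin²φ = 0.9781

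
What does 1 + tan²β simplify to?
1 + tan²β = sec²β (using Pythagorean identity)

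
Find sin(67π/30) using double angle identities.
sin(67π/30) = 2 sin 67π/60 cos 67π/60 = 0.6691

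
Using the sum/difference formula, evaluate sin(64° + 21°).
sin(64° + 21°) = sin 64° cos 21° + cos 64° sin 21° = 0.9962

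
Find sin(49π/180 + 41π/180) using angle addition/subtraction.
sin(49π/180 + 41π/180) = sin 49π/180 cos 41π/180 + cos 49π/180 sin 41π/180 = 1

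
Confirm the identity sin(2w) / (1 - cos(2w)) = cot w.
LHS = 2 sin w cos w / (2sin²w) = cos w/sin w = cot w = RHS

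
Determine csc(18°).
csc(18°) = 3.236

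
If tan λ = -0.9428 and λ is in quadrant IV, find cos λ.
cos λ = 0.7276 (using tan²λ + 1 = sec²λ)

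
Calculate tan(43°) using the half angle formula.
tan(43°) = sin 86° / (1 + cos 86°) = 0.9325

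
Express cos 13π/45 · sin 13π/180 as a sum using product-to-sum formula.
cos 13π/45 sin 13π/180 = (1/2)[sin(13π/45+13π/180) - sin(13π/45-13π/180)]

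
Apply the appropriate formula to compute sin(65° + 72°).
sin(65° + 72°) = sin 65° cos 72° + cos 65° sin 72° = 0.682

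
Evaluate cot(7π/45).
cot(7π/45) = 1.881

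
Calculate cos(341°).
cos(341°) = 0.9455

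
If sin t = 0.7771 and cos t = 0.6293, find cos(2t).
cos(2t) = cos²t - sin²t = -0.2079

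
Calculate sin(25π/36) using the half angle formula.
sin(25π/36) = √((1 - cos 25π/18)/2) = 0.8192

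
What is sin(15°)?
sin(15°) = (√6-√2)/4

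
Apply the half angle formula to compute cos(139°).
cos(139°) = -√((1 + cos 278°)/2) = -0.7547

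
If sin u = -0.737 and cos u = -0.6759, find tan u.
tan u = sin u / cos u = 1.09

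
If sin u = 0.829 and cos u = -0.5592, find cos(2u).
cos(2u) = cos²u - sin²u = -0.3745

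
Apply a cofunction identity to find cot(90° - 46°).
cot(90° - 46°) = tan(46°) = 1.036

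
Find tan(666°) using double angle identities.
tan(666°) = 2 tan 333° / (1 - tan²333°) = -1.376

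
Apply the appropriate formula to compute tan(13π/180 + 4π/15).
tan(13π/180 + 4π/15) = (tan 13π/180 + tan 4π/15)/(1 - tan 13π/180 tan 4π/15) = 1.804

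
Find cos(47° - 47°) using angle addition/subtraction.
cos(47° - 47°) = cos 47° cos 47° + sin 47° sin 47° = 1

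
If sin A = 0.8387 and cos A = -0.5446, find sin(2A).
sin(2A) = 2 sin A cos A = -0.9135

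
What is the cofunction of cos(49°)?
cos(49°) = sin(90° - 49°) = sin(41°)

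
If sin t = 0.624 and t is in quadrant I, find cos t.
cos t = 0.7814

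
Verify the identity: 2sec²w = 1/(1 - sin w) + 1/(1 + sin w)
RHS = [(1 + sin w) + (1 - sin w)] / [(1 - sin w)(1 + sin w)] = 2/(1 - sin²w) = 2/cos²w = 2sec²w = LHS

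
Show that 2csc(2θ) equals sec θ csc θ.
LHS = 2/sin(2θ) = 2/(2 sin θ cos θ) = 1/(sin θ cos θ) = (1/cos θ)(1/sin θ) = sec θ csc θ = RHS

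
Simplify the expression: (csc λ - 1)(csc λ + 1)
(csc λ - 1)(csc λ + 1) = cot²λ (using Diff. of squares)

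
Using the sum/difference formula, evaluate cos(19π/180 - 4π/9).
cos(19π/180 - 4π/9) = cos 19π/180 cos 4π/9 + sin 19π/180 sin 4π/9 = 0.4848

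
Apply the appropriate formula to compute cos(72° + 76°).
cos(72° + 76°) = cos 72° cos 76° - sin 72° sin 76° = -0.848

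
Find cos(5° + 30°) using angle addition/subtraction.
cos(5° + 30°) = cos 5° cos 30° - sin 5° sin 30° = 0.8192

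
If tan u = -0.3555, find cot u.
cot u = 1/tan u = -2.813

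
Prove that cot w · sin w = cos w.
LHS = (cos w/sin w) · sin w = cos w = RHS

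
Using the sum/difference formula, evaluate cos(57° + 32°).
cos(57° + 32°) = cos 57° cos 32° - sin 57° sin 32° = 0.01745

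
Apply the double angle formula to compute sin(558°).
sin(558°) = 2 sin 279° cos 279° = -0.309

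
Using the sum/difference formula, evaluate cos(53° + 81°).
cos(53° + 81°) = cos 53° cos 81° - sin 53° sin 81° = -0.6947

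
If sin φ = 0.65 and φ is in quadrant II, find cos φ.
cos φ = -0.7599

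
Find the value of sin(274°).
sin(274°) = -0.9976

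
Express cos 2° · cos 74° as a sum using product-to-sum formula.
cos 2° cos 74° = (1/2)[cos(2°-74°) + cos(2°+74°)]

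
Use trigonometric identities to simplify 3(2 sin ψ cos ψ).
3(2 sin ψ cos ψ) = 3(sin(2ψ)) (using Double angle)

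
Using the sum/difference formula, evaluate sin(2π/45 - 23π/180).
sin(2π/45 - 23π/180) = sin 2π/45 cos 23π/180 - cos 2π/45 sin 23π/180 = -(√6-√2)/4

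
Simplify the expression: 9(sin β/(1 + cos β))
9(sin β/(1 + cos β)) = 9(tan(β/2)) (using Half angle)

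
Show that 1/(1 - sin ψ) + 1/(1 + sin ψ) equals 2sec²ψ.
LHS = [(1 + sin ψ) + (1 - sin ψ)] / [(1 - sin ψ)(1 + sin ψ)] = 2/(1 - sin²ψ) = 2/cos²ψ = 2sec²ψ = RHS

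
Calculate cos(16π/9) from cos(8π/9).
cos(16π/9) = 1 - 2sin²8π/9 = 0.766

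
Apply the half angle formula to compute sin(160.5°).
sin(160.5°) = √((1 - cos 321°)/2) = 0.3338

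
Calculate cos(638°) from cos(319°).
cos(638°) = cos²319° - sin²319° = 0.1392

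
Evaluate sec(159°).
sec(159°) = -1.071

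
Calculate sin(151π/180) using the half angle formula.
sin(151π/180) = √((1 - cos 151π/90)/2) = 0.4848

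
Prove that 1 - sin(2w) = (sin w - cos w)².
RHS = sin²w - 2 sin w cos w + cos²w = (sin²w + cos²w) - 2 sin w cos w = 1 - sin(2w) = LHS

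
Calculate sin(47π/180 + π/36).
sin(47π/180 + π/36) = sin 47π/180 cos π/36 + cos 47π/180 sin π/36 = 0.788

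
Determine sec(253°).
sec(253°) = -3.42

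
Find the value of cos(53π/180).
cos(53π/180) = 0.6018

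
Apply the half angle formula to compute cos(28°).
cos(28°) = √((1 + cos 56°)/2) = 0.8829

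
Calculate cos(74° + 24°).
cos(74° + 24°) = cos 74° cos 24° - sin 74° sin 24° = -0.1392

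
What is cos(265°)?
cos(265°) = -0.08716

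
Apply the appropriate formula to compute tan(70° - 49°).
tan(70° - 49°) = (tan 70° - tan 49°)/(1 + tan 70° tan 49°) = 0.3839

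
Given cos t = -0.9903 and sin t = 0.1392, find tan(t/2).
tan(t/2) = sin t / (1 + cos t) = 14.35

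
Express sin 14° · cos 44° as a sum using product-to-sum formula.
sin 14° cos 44° = (1/2)[sin(14°+44°) + sin(14°-44°)]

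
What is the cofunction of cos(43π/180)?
cos(43π/180) = sin(π/2 - 43π/180) = sin(47π/180)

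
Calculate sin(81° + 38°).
sin(81° + 38°) = sin 81° cos 38° + cos 81° sin 38° = 0.8746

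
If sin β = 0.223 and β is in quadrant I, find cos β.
cos β = 0.9748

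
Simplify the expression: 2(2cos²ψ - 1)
2(2cos²ψ - 1) = 2(cos(2ψ)) (using Double angle)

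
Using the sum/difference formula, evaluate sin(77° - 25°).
sin(77° - 25°) = sin 77° cos 25° - cos 77° sin 25° = 0.788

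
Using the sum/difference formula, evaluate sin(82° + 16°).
sin(82° + 16°) = sin 82° cos 16° + cos 82° sin 16° = 0.9903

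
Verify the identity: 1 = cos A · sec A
RHS = cos A · (1/cos A) = 1 = LHS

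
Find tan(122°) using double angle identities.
tan(122°) = 2 tan 61° / (1 - tan²61°) = -1.6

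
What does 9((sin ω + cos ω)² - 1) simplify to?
9((sin ω + cos ω)² - 1) = 9(sin(2ω)) (using Pythagorean + double angle)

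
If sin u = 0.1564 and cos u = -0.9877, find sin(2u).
sin(2u) = 2 sin u cos u = -0.309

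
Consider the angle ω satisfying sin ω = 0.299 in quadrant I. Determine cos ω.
cos ω = √(1 - sin²ω) = 0.9543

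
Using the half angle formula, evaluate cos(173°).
cos(173°) = -√((1 + cos 346°)/2) = -0.9925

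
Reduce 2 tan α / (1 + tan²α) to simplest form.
2 tan α / (1 + tan²α) = sin(2α) (using Double angle)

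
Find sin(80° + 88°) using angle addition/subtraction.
sin(80° + 88°) = sin 80° cos 88° + cos 80° sin 88° = 0.2079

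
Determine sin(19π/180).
sin(19π/180) = 0.3256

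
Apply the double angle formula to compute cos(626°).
cos(626°) = cos²313° - sin²313° = -0.06976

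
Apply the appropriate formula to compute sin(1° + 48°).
sin(1° + 48°) = sin 1° cos 48° + cos 1° sin 48° = 0.7547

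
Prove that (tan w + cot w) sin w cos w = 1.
LHS = (sin w/cos w + cos w/sin w) sin w cos w = ((sin²w + cos²w)/(sin w cos w)) · sin w cos w = sin²w + cos²w = 1 = RHS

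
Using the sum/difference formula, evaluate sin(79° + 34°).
sin(79° + 34°) = sin 79° cos 34° + cos 79° sin 34° = 0.9205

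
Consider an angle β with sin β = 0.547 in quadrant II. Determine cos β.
cos β = ±√(1 - sin²β) = -0.8371 (negative in QII)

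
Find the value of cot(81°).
cot(81°) = 0.1584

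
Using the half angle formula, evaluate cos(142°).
cos(142°) = -√((1 + cos 284°)/2) = -0.788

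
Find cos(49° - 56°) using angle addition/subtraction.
cos(49° - 56°) = cos 49° cos 56° + sin 49° sin 56° = 0.9925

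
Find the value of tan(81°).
tan(81°) = 6.314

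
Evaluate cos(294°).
cos(294°) = 0.4067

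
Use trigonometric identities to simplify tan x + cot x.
tan x + cot x = sec x csc x (using Quotient identities)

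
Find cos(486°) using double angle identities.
cos(486°) = cos²243° - sin²243° = -0.5878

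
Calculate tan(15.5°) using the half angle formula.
tan(15.5°) = sin 31° / (1 + cos 31°) = 0.2773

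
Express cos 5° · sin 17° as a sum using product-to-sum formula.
cos 5° sin 17° = (1/2)[sin(5°+17°) - sin(5°-17°)]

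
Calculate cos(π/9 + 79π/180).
cos(π/9 + 79π/180) = cos π/9 cos 79π/180 - sin π/9 sin 79π/180 = -0.1564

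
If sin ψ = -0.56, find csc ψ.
csc ψ = 1/sin ψ = -1.786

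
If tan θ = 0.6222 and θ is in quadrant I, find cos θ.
cos θ = 0.8491 (using tan²θ + 1 = sec²θ)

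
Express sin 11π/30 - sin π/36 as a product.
sin 11π/30 - sin π/36 = 2 cos(71π/360) sin(61π/360)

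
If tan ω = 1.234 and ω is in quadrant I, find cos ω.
cos ω = 0.6296 (using tan²ω + 1 = sec²ω)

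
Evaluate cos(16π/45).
cos(16π/45) = 0.4384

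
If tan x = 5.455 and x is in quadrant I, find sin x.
sin x = 0.9836 (using tan²x + 1 = sec²x)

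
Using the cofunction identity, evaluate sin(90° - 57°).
sin(90° - 57°) = cos(57°) = 0.5446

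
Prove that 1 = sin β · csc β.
RHS = sin β · (1/sin β) = 1 = LHS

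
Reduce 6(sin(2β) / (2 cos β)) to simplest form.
6(sin(2β) / (2 cos β)) = 6(sin β) (using Double angle)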